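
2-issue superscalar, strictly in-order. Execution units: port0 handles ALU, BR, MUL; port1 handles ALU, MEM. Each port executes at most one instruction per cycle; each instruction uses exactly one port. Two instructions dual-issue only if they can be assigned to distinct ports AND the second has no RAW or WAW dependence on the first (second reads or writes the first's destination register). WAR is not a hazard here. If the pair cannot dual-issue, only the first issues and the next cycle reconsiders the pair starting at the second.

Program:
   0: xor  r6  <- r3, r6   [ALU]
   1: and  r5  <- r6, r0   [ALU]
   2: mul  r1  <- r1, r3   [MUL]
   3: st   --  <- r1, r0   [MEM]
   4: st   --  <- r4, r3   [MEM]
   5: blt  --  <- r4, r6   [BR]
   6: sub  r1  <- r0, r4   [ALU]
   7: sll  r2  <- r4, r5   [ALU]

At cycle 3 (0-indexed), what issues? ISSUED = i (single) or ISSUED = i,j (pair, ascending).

ISSUED = 4,5

t=0 i0:xor ; RAW r6
t=1 i1+i2:and mul ; dual
t=2 i3:st ; no-port MEM/MEM
t=3 i4+i5:st blt ; dual
t=4 i6+i7:sub sll ; dual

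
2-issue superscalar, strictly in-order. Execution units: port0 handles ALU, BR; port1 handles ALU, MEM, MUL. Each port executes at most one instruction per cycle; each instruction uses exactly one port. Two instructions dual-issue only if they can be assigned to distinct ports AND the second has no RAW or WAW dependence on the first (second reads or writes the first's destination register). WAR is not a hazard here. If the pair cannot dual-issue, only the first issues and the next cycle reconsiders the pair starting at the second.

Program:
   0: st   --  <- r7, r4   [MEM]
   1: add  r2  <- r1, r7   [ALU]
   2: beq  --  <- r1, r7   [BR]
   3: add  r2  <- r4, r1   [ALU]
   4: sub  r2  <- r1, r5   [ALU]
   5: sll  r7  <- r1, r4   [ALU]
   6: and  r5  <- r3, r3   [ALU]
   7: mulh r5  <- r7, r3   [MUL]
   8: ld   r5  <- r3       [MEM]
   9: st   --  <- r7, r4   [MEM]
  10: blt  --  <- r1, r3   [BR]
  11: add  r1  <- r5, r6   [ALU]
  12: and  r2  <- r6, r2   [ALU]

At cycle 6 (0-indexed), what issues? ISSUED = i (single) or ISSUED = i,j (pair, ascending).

ISSUED = 9,10

[0] i0,i1  st.MEM/add.ALU  -- pair
[1] i2,i3  beq.BR/add.ALU  -- pair
[2] i4,i5  sub.ALU/sll.ALU  -- pair
[3] i6  and.ALU  -- WAW r5
[4] i7  mulh.MUL  -- no-port MUL/MEM
[5] i8  ld.MEM  -- no-port MEM/MEM
[6] i9,i10  st.MEM/blt.BR  -- pair
[7] i11,i12  add.ALU/and.ALU  -- pair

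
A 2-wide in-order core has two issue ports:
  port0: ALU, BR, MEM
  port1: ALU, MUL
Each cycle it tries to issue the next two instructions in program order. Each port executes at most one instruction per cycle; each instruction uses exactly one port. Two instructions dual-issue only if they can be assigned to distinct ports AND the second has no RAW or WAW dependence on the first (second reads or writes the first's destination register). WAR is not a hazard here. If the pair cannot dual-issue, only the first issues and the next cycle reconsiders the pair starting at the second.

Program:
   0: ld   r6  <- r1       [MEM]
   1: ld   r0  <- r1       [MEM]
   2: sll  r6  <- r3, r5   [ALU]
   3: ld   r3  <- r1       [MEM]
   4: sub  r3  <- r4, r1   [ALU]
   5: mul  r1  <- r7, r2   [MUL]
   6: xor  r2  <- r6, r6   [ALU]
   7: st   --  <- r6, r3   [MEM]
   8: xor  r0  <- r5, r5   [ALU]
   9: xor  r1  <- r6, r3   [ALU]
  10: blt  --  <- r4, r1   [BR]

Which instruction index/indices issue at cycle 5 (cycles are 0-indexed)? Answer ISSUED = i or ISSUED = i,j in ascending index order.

[0] i0  ld  -- no-port MEM/MEM
[1] i1&i2  ld/sll  -- dual
[2] i3  ld  -- WAW r3
[3] i4&i5  sub/mul  -- dual
[4] i6&i7  xor/st  -- dual
[5] i8&i9  xor/xor  -- dual
[6] i10  blt  -- tail

ISSUED = 8,9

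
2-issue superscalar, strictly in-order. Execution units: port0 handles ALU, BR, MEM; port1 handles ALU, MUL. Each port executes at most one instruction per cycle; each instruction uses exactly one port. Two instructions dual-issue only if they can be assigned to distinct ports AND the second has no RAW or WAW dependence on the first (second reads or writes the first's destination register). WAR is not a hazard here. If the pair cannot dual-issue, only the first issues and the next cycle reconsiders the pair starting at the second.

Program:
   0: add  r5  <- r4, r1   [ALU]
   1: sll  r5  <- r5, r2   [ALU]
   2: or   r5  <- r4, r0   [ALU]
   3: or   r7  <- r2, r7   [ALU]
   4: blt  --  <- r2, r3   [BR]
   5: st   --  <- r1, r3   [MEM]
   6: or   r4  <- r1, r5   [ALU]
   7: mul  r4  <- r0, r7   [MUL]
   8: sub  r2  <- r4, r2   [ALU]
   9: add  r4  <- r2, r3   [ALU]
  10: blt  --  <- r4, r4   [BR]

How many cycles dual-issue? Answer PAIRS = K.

c0: i0 add.ALU  RAW+WAW r5
c1: i1 sll.ALU  WAW r5
c2: i2/i3 or.ALU/or.ALU  dual
c3: i4 blt.BR  no-port BR/MEM
c4: i5/i6 st.MEM/or.ALU  dual
c5: i7 mul.MUL  RAW r4
c6: i8 sub.ALU  RAW r2
c7: i9 add.ALU  RAW r4
c8: i10 blt.BR  tail

PAIRS = 2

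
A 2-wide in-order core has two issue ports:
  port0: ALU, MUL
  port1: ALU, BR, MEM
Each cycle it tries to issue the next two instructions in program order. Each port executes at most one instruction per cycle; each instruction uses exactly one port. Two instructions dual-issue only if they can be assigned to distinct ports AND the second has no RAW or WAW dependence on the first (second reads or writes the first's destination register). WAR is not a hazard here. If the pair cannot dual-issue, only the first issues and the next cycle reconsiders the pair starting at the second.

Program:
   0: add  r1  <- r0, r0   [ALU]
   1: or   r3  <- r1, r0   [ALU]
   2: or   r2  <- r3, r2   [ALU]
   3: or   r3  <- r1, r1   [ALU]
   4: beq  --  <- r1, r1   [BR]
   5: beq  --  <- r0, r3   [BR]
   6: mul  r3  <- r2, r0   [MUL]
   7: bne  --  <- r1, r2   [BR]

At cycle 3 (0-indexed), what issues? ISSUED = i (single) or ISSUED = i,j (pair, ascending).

ISSUED = 4

c0: i0 add  RAW r1
c1: i1 or  RAW r3
c2: i2&i3 or or  dual
c3: i4 beq  no-port BR/BR
c4: i5&i6 beq mul  dual
c5: i7 bne  tail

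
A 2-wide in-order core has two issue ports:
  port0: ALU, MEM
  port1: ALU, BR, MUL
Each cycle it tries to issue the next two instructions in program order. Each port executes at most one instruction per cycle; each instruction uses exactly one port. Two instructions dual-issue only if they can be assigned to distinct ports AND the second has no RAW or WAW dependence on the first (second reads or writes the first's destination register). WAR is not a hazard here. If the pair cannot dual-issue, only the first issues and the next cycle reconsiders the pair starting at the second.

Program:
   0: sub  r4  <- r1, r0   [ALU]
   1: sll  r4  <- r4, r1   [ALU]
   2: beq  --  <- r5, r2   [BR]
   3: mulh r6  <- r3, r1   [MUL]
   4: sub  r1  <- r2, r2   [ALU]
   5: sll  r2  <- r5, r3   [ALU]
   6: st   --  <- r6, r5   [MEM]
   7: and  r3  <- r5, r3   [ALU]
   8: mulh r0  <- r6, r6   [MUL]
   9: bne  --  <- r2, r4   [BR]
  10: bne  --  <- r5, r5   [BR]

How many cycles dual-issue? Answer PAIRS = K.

t=0 i0:sub.ALU ; RAW+WAW r4
t=1 i1+i2:sll.ALU/beq.BR ; pair
t=2 i3+i4:mulh.MUL/sub.ALU ; pair
t=3 i5+i6:sll.ALU/st.MEM ; pair
t=4 i7+i8:and.ALU/mulh.MUL ; pair
t=5 i9:bne.BR ; no-port BR/BR
t=6 i10:bne.BR ; tail

PAIRS = 4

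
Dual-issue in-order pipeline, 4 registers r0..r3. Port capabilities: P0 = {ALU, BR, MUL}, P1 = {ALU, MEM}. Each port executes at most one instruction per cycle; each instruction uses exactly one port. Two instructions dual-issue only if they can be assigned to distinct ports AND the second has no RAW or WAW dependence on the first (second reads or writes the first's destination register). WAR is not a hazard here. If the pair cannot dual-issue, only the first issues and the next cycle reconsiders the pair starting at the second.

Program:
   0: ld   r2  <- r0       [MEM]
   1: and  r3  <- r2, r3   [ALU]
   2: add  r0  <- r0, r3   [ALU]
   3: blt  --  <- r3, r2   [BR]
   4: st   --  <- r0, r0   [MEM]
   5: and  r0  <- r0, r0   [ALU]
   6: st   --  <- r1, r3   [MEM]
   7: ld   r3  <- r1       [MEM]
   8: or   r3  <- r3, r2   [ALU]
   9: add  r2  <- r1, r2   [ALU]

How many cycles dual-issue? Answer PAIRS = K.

[0] i0  ld  -- RAW r2
[1] i1  and  -- RAW r3
[2] i2+i3  add;blt  -- dual
[3] i4+i5  st;and  -- dual
[4] i6  st  -- no-port MEM/MEM
[5] i7  ld  -- RAW+WAW r3
[6] i8+i9  or;add  -- dual

PAIRS = 3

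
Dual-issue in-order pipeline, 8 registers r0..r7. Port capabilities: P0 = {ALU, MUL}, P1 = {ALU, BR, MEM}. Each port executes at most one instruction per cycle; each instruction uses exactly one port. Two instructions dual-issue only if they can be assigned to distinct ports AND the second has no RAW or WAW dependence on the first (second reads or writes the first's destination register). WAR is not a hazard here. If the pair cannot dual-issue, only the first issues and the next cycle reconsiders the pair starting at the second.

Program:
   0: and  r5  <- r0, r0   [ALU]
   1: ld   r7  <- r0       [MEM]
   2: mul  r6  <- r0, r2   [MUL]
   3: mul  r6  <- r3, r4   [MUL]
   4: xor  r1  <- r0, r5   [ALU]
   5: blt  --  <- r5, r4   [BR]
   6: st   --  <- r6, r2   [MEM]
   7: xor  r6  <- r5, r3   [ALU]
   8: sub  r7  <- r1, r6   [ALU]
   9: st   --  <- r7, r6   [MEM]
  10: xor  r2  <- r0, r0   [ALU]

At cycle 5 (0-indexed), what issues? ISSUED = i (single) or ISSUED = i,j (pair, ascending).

ISSUED = 8

c0: i0&i1 and.ALU/ld.MEM  2-wide
c1: i2 mul.MUL  no-port MUL/MUL
c2: i3&i4 mul.MUL/xor.ALU  2-wide
c3: i5 blt.BR  no-port BR/MEM
c4: i6&i7 st.MEM/xor.ALU  2-wide
c5: i8 sub.ALU  RAW r7
c6: i9&i10 st.MEM/xor.ALU  2-wide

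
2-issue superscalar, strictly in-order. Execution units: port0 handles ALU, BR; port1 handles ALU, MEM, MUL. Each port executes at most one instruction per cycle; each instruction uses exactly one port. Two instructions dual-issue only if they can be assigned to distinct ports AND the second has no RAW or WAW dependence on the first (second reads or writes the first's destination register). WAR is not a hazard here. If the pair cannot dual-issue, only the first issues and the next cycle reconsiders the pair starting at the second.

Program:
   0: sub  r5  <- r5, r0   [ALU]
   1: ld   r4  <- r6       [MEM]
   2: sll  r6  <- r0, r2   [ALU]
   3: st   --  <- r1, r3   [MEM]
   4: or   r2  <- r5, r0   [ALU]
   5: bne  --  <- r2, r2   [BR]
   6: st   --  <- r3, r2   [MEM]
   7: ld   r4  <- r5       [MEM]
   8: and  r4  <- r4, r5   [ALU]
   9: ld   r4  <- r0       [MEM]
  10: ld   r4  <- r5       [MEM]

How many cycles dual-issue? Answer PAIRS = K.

PAIRS = 3

0. sub.ALU+ld.MEM @i0+i1  | dual
1. sll.ALU+st.MEM @i2+i3  | dual
2. or.ALU @i4  | RAW r2
3. bne.BR+st.MEM @i5+i6  | dual
4. ld.MEM @i7  | RAW+WAW r4
5. and.ALU @i8  | WAW r4
6. ld.MEM @i9  | no-port MEM/MEM
7. ld.MEM @i10  | tail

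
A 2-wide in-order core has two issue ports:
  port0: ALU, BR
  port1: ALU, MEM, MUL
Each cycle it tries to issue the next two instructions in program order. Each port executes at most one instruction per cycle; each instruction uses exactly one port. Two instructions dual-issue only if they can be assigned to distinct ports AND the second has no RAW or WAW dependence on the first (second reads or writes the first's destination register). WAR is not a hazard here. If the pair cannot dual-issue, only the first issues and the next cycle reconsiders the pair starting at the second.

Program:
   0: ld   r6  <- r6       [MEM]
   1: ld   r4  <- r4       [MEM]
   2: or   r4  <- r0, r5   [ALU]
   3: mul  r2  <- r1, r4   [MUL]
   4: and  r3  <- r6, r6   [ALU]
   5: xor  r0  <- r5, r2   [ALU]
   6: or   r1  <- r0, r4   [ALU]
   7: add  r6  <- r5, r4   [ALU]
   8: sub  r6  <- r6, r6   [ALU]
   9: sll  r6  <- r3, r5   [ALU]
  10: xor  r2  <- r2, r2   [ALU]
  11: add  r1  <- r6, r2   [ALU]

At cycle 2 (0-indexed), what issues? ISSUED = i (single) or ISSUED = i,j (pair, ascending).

[0] i0  ld  -- no-port MEM/MEM
[1] i1  ld  -- WAW r4
[2] i2  or  -- RAW r4
[3] i3,i4  mul and  -- pair
[4] i5  xor  -- RAW r0
[5] i6,i7  or add  -- pair
[6] i8  sub  -- WAW r6
[7] i9,i10  sll xor  -- pair
[8] i11  add  -- tail

ISSUED = 2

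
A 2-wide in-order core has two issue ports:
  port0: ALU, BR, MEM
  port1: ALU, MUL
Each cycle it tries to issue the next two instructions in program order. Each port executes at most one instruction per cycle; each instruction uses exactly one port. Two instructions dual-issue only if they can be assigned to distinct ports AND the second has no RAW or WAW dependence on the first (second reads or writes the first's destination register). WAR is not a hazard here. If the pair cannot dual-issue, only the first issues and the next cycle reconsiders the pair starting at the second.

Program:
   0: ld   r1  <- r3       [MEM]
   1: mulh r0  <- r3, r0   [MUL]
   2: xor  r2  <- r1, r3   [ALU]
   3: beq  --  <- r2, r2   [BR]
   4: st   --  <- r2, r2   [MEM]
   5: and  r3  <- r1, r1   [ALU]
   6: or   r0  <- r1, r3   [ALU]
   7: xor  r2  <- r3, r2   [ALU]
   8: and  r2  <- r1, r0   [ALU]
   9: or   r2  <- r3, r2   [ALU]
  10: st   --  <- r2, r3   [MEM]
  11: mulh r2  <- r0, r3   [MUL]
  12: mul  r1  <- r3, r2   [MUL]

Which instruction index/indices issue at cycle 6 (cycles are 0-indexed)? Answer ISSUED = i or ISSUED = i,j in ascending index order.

ISSUED = 9

  cy0 -> i0&i1 (ld+mulh) pair
  cy1 -> i2 (xor) RAW r2
  cy2 -> i3 (beq) no-port BR/MEM
  cy3 -> i4&i5 (st+and) pair
  cy4 -> i6&i7 (or+xor) pair
  cy5 -> i8 (and) RAW+WAW r2
  cy6 -> i9 (or) RAW r2
  cy7 -> i10&i11 (st+mulh) pair
  cy8 -> i12 (mul) tail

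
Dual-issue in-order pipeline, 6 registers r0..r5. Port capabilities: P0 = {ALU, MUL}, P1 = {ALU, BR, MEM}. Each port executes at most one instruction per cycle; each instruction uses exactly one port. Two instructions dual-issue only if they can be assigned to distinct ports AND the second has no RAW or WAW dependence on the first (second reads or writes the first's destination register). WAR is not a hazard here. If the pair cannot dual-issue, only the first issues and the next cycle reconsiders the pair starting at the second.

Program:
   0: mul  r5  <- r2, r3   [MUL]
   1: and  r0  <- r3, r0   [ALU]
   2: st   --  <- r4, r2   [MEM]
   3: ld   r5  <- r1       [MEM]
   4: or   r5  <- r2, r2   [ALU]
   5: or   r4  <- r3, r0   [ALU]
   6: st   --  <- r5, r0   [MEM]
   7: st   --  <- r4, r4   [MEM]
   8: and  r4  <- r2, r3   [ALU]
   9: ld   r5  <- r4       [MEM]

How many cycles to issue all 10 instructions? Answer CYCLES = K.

CYCLES = 7

0. mul and @i0+i1  | dual
1. st @i2  | no-port MEM/MEM
2. ld @i3  | WAW r5
3. or or @i4+i5  | dual
4. st @i6  | no-port MEM/MEM
5. st and @i7+i8  | dual
6. ld @i9  | tail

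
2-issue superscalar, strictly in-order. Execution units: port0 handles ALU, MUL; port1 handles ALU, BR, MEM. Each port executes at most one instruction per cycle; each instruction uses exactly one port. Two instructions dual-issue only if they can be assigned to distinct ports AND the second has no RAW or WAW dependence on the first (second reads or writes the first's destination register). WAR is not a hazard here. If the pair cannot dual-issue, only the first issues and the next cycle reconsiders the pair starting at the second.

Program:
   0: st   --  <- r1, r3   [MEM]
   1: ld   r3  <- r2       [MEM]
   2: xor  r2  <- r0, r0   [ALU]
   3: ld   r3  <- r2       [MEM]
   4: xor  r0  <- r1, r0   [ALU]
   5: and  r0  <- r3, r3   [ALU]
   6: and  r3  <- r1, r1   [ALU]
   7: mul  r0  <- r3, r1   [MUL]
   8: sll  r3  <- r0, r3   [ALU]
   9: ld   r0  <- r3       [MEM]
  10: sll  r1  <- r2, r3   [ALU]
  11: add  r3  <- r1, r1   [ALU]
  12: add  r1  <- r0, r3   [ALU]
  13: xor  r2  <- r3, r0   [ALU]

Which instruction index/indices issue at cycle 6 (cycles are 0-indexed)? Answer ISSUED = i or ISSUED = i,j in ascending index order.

ISSUED = 9,10

  cy0 -> i0 (st.MEM) no-port MEM/MEM
  cy1 -> i1/i2 (ld.MEM xor.ALU) dual
  cy2 -> i3/i4 (ld.MEM xor.ALU) dual
  cy3 -> i5/i6 (and.ALU and.ALU) dual
  cy4 -> i7 (mul.MUL) RAW r0
  cy5 -> i8 (sll.ALU) RAW r3
  cy6 -> i9/i10 (ld.MEM sll.ALU) dual
  cy7 -> i11 (add.ALU) RAW r3
  cy8 -> i12/i13 (add.ALU xor.ALU) dual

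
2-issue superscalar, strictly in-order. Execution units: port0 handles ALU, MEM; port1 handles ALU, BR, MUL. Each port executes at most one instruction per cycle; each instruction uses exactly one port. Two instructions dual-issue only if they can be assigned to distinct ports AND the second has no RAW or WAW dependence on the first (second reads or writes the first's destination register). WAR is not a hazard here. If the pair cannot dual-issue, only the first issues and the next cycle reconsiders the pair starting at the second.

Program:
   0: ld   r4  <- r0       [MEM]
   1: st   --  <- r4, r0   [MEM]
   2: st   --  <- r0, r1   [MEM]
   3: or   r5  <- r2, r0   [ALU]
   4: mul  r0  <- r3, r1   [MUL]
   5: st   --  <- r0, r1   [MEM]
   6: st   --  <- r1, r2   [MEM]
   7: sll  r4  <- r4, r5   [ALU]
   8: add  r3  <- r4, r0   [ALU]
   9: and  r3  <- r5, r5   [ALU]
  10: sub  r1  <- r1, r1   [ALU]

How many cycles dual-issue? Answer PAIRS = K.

t=0 i0:ld ; no-port MEM/MEM
t=1 i1:st ; no-port MEM/MEM
t=2 i2&i3:st+or ; dual
t=3 i4:mul ; RAW r0
t=4 i5:st ; no-port MEM/MEM
t=5 i6&i7:st+sll ; dual
t=6 i8:add ; WAW r3
t=7 i9&i10:and+sub ; dual

PAIRS = 3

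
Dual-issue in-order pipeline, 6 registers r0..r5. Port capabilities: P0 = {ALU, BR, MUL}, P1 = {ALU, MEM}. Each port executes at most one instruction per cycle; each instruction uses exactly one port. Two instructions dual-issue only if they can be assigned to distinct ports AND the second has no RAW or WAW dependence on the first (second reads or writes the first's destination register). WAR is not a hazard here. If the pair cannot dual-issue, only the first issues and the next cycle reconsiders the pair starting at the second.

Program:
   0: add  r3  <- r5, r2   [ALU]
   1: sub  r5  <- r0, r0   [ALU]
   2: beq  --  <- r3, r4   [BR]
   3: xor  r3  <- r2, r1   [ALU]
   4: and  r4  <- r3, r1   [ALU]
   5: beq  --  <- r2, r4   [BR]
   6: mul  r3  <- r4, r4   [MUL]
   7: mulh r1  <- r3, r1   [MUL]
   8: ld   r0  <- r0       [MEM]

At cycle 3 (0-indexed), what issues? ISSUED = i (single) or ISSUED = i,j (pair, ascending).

t=0 i0+i1:add/sub ; pair
t=1 i2+i3:beq/xor ; pair
t=2 i4:and ; RAW r4
t=3 i5:beq ; no-port BR/MUL
t=4 i6:mul ; no-port MUL/MUL
t=5 i7+i8:mulh/ld ; pair

ISSUED = 5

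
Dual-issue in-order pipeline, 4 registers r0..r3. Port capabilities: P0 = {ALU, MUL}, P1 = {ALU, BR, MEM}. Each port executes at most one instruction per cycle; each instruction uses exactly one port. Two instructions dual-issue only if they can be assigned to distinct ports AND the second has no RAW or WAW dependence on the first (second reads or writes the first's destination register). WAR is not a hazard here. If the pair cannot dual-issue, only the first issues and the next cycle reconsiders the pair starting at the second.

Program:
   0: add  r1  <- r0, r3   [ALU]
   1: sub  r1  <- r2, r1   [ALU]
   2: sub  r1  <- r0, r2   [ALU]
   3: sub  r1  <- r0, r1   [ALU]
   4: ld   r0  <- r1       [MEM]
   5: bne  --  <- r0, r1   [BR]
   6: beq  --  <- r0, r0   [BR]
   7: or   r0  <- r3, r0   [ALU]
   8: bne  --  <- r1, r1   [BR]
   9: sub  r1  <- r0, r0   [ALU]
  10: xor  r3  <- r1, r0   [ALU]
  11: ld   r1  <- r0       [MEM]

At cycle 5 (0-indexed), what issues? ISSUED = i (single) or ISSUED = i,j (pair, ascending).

ISSUED = 5

#0 head=0: add.ALU i0 RAW+WAW r1
#1 head=1: sub.ALU i1 WAW r1
#2 head=2: sub.ALU i2 RAW+WAW r1
#3 head=3: sub.ALU i3 RAW r1
#4 head=4: ld.MEM i4 no-port MEM/BR
#5 head=5: bne.BR i5 no-port BR/BR
#6 head=6: beq.BR or.ALU i6&i7 2-wide
#7 head=8: bne.BR sub.ALU i8&i9 2-wide
#8 head=10: xor.ALU ld.MEM i10&i11 2-wide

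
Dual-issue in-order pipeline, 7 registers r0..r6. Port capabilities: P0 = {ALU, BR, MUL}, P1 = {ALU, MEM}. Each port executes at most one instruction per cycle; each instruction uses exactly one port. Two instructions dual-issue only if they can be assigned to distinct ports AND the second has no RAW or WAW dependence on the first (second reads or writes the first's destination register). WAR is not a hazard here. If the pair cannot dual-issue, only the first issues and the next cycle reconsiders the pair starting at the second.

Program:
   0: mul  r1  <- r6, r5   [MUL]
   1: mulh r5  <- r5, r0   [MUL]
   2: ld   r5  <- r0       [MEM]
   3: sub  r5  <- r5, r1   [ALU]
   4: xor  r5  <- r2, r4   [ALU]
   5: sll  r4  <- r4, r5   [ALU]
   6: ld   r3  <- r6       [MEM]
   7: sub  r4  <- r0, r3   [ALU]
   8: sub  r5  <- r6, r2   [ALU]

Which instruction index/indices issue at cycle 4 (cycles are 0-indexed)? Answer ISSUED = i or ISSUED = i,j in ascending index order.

0. mul.MUL @i0  | no-port MUL/MUL
1. mulh.MUL @i1  | WAW r5
2. ld.MEM @i2  | RAW+WAW r5
3. sub.ALU @i3  | WAW r5
4. xor.ALU @i4  | RAW r5
5. sll.ALU/ld.MEM @i5+i6  | pair
6. sub.ALU/sub.ALU @i7+i8  | pair

ISSUED = 4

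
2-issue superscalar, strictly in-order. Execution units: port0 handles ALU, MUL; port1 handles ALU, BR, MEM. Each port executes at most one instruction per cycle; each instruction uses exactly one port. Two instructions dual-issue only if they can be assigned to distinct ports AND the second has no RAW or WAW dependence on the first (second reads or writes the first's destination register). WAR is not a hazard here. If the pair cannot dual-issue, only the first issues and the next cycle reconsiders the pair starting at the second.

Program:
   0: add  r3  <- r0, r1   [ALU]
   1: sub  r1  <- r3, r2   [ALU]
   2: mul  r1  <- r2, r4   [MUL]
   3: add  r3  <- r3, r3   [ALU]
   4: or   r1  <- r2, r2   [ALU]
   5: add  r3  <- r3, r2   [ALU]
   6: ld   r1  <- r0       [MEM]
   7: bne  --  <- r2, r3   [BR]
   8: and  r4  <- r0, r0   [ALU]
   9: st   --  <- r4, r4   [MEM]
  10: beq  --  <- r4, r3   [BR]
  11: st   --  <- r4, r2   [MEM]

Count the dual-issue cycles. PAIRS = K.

t=0 i0:add ; RAW r3
t=1 i1:sub ; WAW r1
t=2 i2+i3:mul;add ; 2-wide
t=3 i4+i5:or;add ; 2-wide
t=4 i6:ld ; no-port MEM/BR
t=5 i7+i8:bne;and ; 2-wide
t=6 i9:st ; no-port MEM/BR
t=7 i10:beq ; no-port BR/MEM
t=8 i11:st ; tail

PAIRS = 3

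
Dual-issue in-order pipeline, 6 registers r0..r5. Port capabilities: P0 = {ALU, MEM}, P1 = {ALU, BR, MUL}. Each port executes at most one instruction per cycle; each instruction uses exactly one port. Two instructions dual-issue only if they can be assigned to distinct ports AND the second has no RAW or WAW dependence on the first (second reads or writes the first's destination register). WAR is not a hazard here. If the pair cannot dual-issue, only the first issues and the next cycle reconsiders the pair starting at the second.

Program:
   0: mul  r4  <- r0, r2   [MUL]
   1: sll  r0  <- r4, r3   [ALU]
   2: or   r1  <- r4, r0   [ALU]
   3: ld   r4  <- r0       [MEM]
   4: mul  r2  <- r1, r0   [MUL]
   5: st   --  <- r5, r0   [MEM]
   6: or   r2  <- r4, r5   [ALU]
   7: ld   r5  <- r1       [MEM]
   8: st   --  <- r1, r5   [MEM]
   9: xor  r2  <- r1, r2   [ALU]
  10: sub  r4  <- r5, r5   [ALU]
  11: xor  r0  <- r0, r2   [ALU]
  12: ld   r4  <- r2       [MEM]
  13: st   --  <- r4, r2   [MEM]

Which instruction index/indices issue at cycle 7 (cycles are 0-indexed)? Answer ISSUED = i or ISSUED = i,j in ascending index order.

c0: i0 mul.MUL  RAW r4
c1: i1 sll.ALU  RAW r0
c2: i2/i3 or.ALU+ld.MEM  pair
c3: i4/i5 mul.MUL+st.MEM  pair
c4: i6/i7 or.ALU+ld.MEM  pair
c5: i8/i9 st.MEM+xor.ALU  pair
c6: i10/i11 sub.ALU+xor.ALU  pair
c7: i12 ld.MEM  no-port MEM/MEM
c8: i13 st.MEM  tail

ISSUED = 12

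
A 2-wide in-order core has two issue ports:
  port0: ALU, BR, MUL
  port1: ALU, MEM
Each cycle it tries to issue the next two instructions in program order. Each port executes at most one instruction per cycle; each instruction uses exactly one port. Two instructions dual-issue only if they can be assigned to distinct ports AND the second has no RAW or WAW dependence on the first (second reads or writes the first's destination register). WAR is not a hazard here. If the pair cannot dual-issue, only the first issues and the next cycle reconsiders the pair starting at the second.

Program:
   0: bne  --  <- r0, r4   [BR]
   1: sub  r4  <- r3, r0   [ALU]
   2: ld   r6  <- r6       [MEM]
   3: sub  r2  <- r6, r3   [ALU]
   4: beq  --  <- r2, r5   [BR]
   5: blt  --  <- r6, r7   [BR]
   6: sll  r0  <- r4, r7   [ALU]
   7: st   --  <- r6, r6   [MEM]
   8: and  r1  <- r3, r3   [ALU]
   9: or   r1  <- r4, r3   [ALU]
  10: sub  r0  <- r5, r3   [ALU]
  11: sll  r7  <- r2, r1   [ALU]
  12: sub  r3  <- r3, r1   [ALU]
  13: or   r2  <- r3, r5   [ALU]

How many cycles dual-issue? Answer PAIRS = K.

[0] i0/i1  bne sub  -- pair
[1] i2  ld  -- RAW r6
[2] i3  sub  -- RAW r2
[3] i4  beq  -- no-port BR/BR
[4] i5/i6  blt sll  -- pair
[5] i7/i8  st and  -- pair
[6] i9/i10  or sub  -- pair
[7] i11/i12  sll sub  -- pair
[8] i13  or  -- tail

PAIRS = 5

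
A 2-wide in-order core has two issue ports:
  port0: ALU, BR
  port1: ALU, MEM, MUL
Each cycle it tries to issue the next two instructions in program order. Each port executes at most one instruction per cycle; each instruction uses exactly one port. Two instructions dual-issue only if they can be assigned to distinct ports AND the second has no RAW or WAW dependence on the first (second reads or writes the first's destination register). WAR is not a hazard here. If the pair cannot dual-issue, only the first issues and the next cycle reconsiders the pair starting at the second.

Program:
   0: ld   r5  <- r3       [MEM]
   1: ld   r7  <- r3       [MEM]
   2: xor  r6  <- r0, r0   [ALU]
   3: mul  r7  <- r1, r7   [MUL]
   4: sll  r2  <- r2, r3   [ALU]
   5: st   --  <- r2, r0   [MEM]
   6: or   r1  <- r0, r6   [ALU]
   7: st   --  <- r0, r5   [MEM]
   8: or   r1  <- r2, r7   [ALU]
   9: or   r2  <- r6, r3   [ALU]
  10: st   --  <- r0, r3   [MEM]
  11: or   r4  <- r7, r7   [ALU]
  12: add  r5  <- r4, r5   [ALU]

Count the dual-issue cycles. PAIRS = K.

PAIRS = 5

  cy0 -> i0 (ld) no-port MEM/MEM
  cy1 -> i1&i2 (ld;xor) pair
  cy2 -> i3&i4 (mul;sll) pair
  cy3 -> i5&i6 (st;or) pair
  cy4 -> i7&i8 (st;or) pair
  cy5 -> i9&i10 (or;st) pair
  cy6 -> i11 (or) RAW r4
  cy7 -> i12 (add) tail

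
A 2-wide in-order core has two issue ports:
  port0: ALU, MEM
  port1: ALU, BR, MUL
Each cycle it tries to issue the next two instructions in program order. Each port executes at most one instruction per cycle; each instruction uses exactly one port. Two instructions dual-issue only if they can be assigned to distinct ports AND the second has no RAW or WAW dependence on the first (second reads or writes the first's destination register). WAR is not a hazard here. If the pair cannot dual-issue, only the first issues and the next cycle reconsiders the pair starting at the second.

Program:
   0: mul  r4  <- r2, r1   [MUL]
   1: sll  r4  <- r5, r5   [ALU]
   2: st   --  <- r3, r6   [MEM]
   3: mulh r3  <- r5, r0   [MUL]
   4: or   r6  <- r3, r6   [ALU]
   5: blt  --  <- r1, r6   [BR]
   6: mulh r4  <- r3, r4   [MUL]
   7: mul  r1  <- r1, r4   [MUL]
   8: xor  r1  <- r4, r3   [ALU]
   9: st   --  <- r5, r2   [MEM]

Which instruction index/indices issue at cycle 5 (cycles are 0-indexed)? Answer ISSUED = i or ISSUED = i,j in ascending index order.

ISSUED = 6

  cy0 -> i0 (mul) WAW r4
  cy1 -> i1+i2 (sll;st) pair
  cy2 -> i3 (mulh) RAW r3
  cy3 -> i4 (or) RAW r6
  cy4 -> i5 (blt) no-port BR/MUL
  cy5 -> i6 (mulh) no-port MUL/MUL
  cy6 -> i7 (mul) WAW r1
  cy7 -> i8+i9 (xor;st) pair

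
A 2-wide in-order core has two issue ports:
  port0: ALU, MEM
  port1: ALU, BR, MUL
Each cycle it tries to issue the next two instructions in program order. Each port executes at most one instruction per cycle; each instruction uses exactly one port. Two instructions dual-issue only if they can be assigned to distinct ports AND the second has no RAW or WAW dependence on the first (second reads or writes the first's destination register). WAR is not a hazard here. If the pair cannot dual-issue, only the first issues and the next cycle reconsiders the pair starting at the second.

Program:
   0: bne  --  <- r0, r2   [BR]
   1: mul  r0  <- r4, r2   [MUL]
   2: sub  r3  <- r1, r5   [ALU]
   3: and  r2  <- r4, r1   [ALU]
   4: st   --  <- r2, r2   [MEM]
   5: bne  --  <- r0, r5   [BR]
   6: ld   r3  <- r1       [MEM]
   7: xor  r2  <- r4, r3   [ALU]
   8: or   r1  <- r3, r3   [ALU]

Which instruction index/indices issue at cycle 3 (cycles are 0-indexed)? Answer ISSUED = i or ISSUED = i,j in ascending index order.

ISSUED = 4,5

[0] i0  bne.BR  -- no-port BR/MUL
[1] i1&i2  mul.MUL/sub.ALU  -- 2-wide
[2] i3  and.ALU  -- RAW r2
[3] i4&i5  st.MEM/bne.BR  -- 2-wide
[4] i6  ld.MEM  -- RAW r3
[5] i7&i8  xor.ALU/or.ALU  -- 2-wide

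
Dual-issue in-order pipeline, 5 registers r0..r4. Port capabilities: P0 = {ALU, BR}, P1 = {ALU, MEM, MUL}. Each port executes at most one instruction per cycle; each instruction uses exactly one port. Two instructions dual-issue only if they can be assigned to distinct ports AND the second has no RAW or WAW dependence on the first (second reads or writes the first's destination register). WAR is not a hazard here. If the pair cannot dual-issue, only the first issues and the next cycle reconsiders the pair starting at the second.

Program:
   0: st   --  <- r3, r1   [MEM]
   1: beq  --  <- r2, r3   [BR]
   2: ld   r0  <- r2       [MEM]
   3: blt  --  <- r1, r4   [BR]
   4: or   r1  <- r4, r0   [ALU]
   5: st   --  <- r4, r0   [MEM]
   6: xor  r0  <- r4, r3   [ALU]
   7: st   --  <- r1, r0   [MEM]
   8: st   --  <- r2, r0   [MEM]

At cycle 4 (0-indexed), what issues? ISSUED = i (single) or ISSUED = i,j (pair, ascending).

ISSUED = 7

  cy0 -> i0+i1 (st+beq) pair
  cy1 -> i2+i3 (ld+blt) pair
  cy2 -> i4+i5 (or+st) pair
  cy3 -> i6 (xor) RAW r0
  cy4 -> i7 (st) no-port MEM/MEM
  cy5 -> i8 (st) tail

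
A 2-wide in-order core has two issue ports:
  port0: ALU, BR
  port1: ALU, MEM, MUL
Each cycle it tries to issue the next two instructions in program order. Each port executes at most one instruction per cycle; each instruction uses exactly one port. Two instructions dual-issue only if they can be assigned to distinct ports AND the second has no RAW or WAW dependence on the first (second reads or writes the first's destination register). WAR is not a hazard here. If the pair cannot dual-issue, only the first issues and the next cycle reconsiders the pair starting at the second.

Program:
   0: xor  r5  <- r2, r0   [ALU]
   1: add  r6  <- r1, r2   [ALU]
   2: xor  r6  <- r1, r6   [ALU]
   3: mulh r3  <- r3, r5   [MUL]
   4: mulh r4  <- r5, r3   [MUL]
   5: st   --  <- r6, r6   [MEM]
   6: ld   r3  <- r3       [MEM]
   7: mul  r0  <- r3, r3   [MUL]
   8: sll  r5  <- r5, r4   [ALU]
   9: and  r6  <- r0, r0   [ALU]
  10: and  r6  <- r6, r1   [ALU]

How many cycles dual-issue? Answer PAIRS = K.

PAIRS = 3

0. xor.ALU/add.ALU @i0+i1  | pair
1. xor.ALU/mulh.MUL @i2+i3  | pair
2. mulh.MUL @i4  | no-port MUL/MEM
3. st.MEM @i5  | no-port MEM/MEM
4. ld.MEM @i6  | no-port MEM/MUL
5. mul.MUL/sll.ALU @i7+i8  | pair
6. and.ALU @i9  | RAW+WAW r6
7. and.ALU @i10  | tail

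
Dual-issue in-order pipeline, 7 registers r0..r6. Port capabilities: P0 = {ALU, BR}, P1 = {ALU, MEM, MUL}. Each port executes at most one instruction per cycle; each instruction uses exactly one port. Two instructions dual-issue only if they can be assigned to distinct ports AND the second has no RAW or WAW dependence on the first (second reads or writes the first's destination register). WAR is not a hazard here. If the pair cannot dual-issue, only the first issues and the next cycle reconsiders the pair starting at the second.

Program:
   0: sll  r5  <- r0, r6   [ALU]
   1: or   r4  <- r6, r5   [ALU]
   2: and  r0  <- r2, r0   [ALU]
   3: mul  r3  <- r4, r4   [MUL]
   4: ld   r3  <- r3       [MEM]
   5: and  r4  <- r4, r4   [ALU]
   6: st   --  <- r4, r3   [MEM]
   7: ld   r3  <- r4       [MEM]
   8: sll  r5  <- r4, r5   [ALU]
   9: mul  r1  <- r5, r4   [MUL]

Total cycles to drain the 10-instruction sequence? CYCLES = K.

t=0 i0:sll ; RAW r5
t=1 i1&i2:or+and ; dual
t=2 i3:mul ; no-port MUL/MEM
t=3 i4&i5:ld+and ; dual
t=4 i6:st ; no-port MEM/MEM
t=5 i7&i8:ld+sll ; dual
t=6 i9:mul ; tail

CYCLES = 7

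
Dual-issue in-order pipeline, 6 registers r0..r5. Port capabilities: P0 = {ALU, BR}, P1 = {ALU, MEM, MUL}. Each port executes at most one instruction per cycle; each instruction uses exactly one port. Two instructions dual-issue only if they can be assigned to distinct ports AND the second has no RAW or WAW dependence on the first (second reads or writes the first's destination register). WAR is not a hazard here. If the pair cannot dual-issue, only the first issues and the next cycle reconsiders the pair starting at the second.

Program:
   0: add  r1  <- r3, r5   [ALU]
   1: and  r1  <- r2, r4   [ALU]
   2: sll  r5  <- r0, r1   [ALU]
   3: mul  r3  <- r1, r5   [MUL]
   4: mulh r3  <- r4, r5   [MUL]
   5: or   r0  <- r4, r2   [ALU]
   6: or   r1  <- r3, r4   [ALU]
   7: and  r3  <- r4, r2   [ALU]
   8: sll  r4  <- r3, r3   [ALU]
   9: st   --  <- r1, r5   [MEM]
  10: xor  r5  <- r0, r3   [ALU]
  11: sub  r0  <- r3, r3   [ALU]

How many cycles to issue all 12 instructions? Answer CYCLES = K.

c0: i0 add.ALU  WAW r1
c1: i1 and.ALU  RAW r1
c2: i2 sll.ALU  RAW r5
c3: i3 mul.MUL  no-port MUL/MUL
c4: i4,i5 mulh.MUL/or.ALU  pair
c5: i6,i7 or.ALU/and.ALU  pair
c6: i8,i9 sll.ALU/st.MEM  pair
c7: i10,i11 xor.ALU/sub.ALU  pair

CYCLES = 8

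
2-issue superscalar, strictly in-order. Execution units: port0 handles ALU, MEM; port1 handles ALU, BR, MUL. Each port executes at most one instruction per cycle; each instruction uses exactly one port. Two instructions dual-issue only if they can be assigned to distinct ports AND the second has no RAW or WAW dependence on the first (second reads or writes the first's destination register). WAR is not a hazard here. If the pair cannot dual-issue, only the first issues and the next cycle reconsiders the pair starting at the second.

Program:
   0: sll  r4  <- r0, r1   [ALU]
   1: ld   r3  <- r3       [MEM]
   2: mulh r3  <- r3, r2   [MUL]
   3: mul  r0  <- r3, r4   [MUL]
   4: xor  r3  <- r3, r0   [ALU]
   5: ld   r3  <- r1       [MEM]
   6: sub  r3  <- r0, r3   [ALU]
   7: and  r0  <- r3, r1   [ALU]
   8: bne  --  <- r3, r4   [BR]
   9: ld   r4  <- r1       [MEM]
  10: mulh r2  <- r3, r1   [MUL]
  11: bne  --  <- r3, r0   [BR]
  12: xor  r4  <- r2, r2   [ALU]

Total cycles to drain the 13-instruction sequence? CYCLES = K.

CYCLES = 9

0. sll ld @i0,i1  | pair
1. mulh @i2  | no-port MUL/MUL
2. mul @i3  | RAW r0
3. xor @i4  | WAW r3
4. ld @i5  | RAW+WAW r3
5. sub @i6  | RAW r3
6. and bne @i7,i8  | pair
7. ld mulh @i9,i10  | pair
8. bne xor @i11,i12  | pair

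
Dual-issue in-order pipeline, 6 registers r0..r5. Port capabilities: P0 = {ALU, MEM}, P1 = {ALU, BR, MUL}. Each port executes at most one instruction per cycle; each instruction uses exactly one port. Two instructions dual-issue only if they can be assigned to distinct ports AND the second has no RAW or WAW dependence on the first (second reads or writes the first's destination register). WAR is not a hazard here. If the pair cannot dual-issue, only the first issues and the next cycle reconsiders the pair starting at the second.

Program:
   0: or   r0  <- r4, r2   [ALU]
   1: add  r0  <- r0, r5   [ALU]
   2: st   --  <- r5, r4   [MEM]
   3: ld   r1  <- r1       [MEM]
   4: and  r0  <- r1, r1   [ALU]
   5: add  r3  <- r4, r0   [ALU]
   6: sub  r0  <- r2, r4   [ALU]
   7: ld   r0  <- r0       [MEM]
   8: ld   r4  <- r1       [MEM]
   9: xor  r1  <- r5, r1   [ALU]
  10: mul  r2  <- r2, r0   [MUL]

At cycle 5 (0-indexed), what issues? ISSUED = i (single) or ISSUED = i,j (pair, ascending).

t=0 i0:or.ALU ; RAW+WAW r0
t=1 i1+i2:add.ALU;st.MEM ; pair
t=2 i3:ld.MEM ; RAW r1
t=3 i4:and.ALU ; RAW r0
t=4 i5+i6:add.ALU;sub.ALU ; pair
t=5 i7:ld.MEM ; no-port MEM/MEM
t=6 i8+i9:ld.MEM;xor.ALU ; pair
t=7 i10:mul.MUL ; tail

ISSUED = 7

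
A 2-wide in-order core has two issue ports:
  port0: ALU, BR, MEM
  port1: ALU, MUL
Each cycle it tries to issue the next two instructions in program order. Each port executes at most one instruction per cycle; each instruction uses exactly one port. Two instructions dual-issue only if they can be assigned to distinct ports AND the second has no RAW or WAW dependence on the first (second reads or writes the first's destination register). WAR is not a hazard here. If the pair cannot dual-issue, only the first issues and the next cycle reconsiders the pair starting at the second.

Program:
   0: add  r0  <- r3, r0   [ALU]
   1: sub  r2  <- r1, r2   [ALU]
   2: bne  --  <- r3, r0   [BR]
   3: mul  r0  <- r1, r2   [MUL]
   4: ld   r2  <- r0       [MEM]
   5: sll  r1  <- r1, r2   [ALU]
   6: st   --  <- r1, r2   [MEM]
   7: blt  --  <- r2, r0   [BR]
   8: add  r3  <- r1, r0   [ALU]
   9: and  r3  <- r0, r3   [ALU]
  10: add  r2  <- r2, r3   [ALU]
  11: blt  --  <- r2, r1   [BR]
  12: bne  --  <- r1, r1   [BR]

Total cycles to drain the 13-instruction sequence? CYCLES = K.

  cy0 -> i0,i1 (add.ALU;sub.ALU) pair
  cy1 -> i2,i3 (bne.BR;mul.MUL) pair
  cy2 -> i4 (ld.MEM) RAW r2
  cy3 -> i5 (sll.ALU) RAW r1
  cy4 -> i6 (st.MEM) no-port MEM/BR
  cy5 -> i7,i8 (blt.BR;add.ALU) pair
  cy6 -> i9 (and.ALU) RAW r3
  cy7 -> i10 (add.ALU) RAW r2
  cy8 -> i11 (blt.BR) no-port BR/BR
  cy9 -> i12 (bne.BR) tail

CYCLES = 10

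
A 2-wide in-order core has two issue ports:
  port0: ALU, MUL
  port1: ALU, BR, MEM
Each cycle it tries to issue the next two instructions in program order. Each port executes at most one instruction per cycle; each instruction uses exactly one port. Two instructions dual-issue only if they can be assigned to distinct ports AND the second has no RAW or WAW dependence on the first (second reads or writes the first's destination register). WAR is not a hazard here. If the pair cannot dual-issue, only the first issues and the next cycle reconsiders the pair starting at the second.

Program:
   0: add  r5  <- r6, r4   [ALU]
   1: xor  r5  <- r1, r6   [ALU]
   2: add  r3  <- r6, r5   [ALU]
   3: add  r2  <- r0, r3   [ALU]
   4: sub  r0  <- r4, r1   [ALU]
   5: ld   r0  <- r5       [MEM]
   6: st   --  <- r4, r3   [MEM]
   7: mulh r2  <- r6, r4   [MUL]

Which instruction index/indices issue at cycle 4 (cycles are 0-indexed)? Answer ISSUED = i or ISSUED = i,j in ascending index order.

  cy0 -> i0 (add.ALU) WAW r5
  cy1 -> i1 (xor.ALU) RAW r5
  cy2 -> i2 (add.ALU) RAW r3
  cy3 -> i3+i4 (add.ALU/sub.ALU) pair
  cy4 -> i5 (ld.MEM) no-port MEM/MEM
  cy5 -> i6+i7 (st.MEM/mulh.MUL) pair

ISSUED = 5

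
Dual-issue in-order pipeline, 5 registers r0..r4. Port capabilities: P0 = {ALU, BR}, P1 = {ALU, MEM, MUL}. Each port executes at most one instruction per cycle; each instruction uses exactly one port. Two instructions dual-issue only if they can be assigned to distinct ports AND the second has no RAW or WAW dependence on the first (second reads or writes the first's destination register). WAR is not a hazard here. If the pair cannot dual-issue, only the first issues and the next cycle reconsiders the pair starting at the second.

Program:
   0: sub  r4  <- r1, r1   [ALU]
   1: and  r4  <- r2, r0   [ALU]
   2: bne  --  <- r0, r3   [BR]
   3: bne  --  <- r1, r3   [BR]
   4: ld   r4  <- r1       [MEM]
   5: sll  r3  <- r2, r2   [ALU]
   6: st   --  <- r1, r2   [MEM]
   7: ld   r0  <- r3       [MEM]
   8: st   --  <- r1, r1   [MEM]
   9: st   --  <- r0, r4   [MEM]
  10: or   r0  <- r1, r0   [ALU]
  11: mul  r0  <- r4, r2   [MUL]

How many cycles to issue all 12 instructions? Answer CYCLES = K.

CYCLES = 8

#0 head=0: sub.ALU i0 WAW r4
#1 head=1: and.ALU bne.BR i1+i2 pair
#2 head=3: bne.BR ld.MEM i3+i4 pair
#3 head=5: sll.ALU st.MEM i5+i6 pair
#4 head=7: ld.MEM i7 no-port MEM/MEM
#5 head=8: st.MEM i8 no-port MEM/MEM
#6 head=9: st.MEM or.ALU i9+i10 pair
#7 head=11: mul.MUL i11 tail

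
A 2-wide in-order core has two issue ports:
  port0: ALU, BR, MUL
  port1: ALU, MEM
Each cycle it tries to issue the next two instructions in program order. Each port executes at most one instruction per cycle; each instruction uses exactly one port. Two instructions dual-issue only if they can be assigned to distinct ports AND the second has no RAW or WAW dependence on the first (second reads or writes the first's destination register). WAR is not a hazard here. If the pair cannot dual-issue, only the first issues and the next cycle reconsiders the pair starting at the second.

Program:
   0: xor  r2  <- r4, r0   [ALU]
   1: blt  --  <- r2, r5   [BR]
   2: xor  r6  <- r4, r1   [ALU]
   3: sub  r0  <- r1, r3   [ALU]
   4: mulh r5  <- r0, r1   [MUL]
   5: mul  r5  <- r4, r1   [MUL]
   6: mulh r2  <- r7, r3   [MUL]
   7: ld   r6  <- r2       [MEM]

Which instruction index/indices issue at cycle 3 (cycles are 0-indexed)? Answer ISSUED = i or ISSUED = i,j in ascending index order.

ISSUED = 4

[0] i0  xor  -- RAW r2
[1] i1/i2  blt+xor  -- pair
[2] i3  sub  -- RAW r0
[3] i4  mulh  -- no-port MUL/MUL
[4] i5  mul  -- no-port MUL/MUL
[5] i6  mulh  -- RAW r2
[6] i7  ld  -- tail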